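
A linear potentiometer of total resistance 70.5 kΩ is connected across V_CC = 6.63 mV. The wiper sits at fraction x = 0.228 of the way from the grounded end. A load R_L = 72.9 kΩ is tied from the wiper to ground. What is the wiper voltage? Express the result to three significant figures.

Split the track: R_lower = x·R_p = 16.07 kΩ, R_upper = (1−x)·R_p = 54.43 kΩ.
Lower segment in parallel with the load: 16.07 ‖ 72.9 = 13.17 kΩ.
Loaded-divider output: V_out = 6.63 × 0.1948 = 1.292 mV.

V_out ≈ 1.29 mV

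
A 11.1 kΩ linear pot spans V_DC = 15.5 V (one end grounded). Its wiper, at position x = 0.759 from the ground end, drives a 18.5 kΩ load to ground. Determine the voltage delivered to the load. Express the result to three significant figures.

Split the track: R_lower = x·R_p = 8.425 kΩ, R_upper = (1−x)·R_p = 2.675 kΩ.
R_L loads the lower segment: effective lower R = 5.789 kΩ.
Loaded-divider output: V_out = 15.5 × 0.6839 = 10.60 V.
(Unloaded: V_out = x·V_DC = 11.8 V.)

V_out ≈ 10.6 V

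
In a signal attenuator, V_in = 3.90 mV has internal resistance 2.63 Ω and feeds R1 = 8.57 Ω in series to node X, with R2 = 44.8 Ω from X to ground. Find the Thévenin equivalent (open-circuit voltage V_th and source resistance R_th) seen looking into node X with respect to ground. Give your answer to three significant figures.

V_th ≈ 3.12 mV, R_th ≈ 8.96 Ω

R1' = 2.63 + 8.57 = 11.20 Ω (source resistance + R1).
Open-circuit (no load on X): V_th = V_in · R2/(R1' + R2) = 3.90 × 44.8/(11.20 + 44.8) = 3.120 mV.
Zeroing V_in shorts the top of R1' to ground, so R_th = R1' ‖ R2 = 8.960 Ω.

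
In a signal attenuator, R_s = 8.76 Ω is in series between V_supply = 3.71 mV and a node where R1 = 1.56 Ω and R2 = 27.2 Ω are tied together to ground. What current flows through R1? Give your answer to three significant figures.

I ≈ 0.343 mA

Equivalent of the parallel group: R_p = 1.475 Ω.
V_A = 3.71 × 1.475/10.24 = 0.5348 mV.
Branch current I = V_A/R1 = 0.5348/1.56 = 0.3428 mA.
(Check via current divider: I_total = 0.3625 mA; share G_k/ΣG = 0.9458 → same result.)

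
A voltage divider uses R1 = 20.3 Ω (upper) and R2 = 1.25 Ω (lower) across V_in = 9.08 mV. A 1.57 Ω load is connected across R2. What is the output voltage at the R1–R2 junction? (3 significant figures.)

R2 ‖ R_L = (1.25 × 1.57)/(1.25 + 1.57) = 0.6959 Ω.
Now apply the divider: V_out = 9.08 × 0.03315 = 0.3010 mV.

V_out ≈ 0.301 mV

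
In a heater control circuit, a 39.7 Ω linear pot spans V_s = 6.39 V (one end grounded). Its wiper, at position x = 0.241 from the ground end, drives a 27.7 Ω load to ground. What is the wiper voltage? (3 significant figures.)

Lower segment x·R_p = 9.568 Ω; upper segment (1−x)·R_p = 30.13 Ω.
R_L loads the lower segment: effective lower R = 7.111 Ω.
Loaded-divider output: V_out = 6.39 × 0.1909 = 1.220 V.
(Unloaded: V_out = x·V_s = 1.54 V.)

V_out ≈ 1.22 V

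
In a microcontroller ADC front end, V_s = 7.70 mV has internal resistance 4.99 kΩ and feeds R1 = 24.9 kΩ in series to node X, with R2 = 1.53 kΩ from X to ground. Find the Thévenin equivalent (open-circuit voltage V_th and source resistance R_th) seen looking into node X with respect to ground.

R1' = 4.99 + 24.9 = 29.89 kΩ (source resistance + R1).
Open-circuit (no load on X): V_th = V_s · R2/(R1' + R2) = 7.70 × 1.53/(29.89 + 1.53) = 0.3750 mV.
Looking into X with the source shorted: R_th = R1'·R2/(R1'+R2) = 29.89 × 1.53/31.42 = 1.455 kΩ.

V_th ≈ 0.375 mV, R_th ≈ 1.46 kΩ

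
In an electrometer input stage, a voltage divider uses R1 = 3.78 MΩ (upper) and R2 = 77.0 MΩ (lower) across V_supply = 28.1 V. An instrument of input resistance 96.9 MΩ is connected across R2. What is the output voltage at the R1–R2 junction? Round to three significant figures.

V_out ≈ 25.8 V

First combine the lower leg with the load: R2 ‖ R_L = 42.91 MΩ.
Now apply the divider: V_out = 28.1 × 0.9190 = 25.82 V.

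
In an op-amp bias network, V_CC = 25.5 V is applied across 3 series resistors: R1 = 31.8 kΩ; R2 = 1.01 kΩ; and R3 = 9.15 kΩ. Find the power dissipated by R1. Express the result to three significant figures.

P ≈ 11.7 mW

ΣR = 41.96 kΩ → I = 25.5/41.96 = 0.6077 mA.
P = I²R = 0.3693 × 31.8 = 11.74 mW.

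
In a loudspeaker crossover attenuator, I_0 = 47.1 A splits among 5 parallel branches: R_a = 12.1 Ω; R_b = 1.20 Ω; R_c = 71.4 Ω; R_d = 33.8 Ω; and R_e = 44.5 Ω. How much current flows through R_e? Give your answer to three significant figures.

I ≈ 1.08 A

Conductances: ΣG = 1/12.1 + 1/1.20 + 1/71.4 + 1/33.8 + 1/44.5 = 0.9820 (1/Ω).
Current divider: I(R_e) = I_0 · G_k/ΣG = 47.1 × (0.02247/0.9820) = 47.1 × 0.02288 = 1.078 A.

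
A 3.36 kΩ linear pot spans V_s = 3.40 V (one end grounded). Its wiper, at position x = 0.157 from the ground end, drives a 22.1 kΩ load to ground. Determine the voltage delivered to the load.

Lower segment x·R_p = 0.5275 kΩ; upper segment (1−x)·R_p = 2.832 kΩ.
Lower segment in parallel with the load: 0.5275 ‖ 22.1 = 0.5152 kΩ.
V_out = 3.40 × 0.5152/(2.832 + 0.5152) = 0.5233 V.

V_out ≈ 0.523 V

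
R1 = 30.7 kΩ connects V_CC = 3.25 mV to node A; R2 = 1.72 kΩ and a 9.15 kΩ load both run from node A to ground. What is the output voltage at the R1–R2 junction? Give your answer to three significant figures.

V_out ≈ 0.146 mV

The load sits in parallel with R2, giving an effective lower resistance R2' = R2·R_L/(R2+R_L) = 1.448 kΩ.
Now apply the divider: V_out = 3.25 × 0.04504 = 0.1464 mV.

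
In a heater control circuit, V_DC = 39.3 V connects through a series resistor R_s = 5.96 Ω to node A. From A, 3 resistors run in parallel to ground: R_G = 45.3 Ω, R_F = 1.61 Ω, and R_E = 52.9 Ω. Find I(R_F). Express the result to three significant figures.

I ≈ 4.94 A

Equivalent of the parallel group: R_p = 1.510 Ω.
Node voltage V_A = V_DC · R_p/(R_s + R_p) = 39.3 × 0.2022 = 7.946 V.
Branch current I = V_A/R_F = 7.946/1.61 = 4.935 A.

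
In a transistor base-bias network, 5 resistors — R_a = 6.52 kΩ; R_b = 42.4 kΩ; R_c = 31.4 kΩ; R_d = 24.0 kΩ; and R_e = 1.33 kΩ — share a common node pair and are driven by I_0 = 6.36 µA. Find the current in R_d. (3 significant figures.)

Conductances: ΣG = 1/6.52 + 1/42.4 + 1/31.4 + 1/24.0 + 1/1.33 = 1.002 (1/kΩ).
By the current-divider rule, I = I_0 · G_k/ΣG = 6.36 × 0.04157 = 0.2644 µA.

I ≈ 0.264 µA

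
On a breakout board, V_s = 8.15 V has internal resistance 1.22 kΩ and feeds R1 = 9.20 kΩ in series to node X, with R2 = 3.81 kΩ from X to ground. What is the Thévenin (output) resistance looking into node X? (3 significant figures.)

R1' = 1.22 + 9.20 = 10.42 kΩ (source resistance + R1).
With V_s suppressed (replaced by a short), R_th = R1' ‖ R2 = (10.42 × 3.81)/(10.42 + 3.81) = 2.790 kΩ.

R_th ≈ 2.79 kΩ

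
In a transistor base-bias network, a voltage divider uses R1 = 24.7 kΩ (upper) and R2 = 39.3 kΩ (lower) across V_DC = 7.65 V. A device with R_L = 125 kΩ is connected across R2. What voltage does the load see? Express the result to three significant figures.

The load sits in parallel with R2, giving an effective lower resistance R2' = R2·R_L/(R2+R_L) = 29.90 kΩ.
Voltage divider with the loaded lower leg: V_out = 7.65 × 29.90/(24.7 + 29.90) = 7.65 × 0.5476 = 4.189 V.

V_out ≈ 4.19 V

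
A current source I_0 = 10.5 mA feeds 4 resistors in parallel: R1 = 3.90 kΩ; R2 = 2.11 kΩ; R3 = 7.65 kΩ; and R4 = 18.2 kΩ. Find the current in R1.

Total conductance ΣG = 1/3.90 + 1/2.11 + 1/7.65 + 1/18.2 = 0.9160 (units of 1/kΩ).
R1 takes the fraction G_k/ΣG = 0.2564/0.9160 = 0.2799, so I = 10.5 × 0.2799 = 2.939 mA.

I ≈ 2.94 mA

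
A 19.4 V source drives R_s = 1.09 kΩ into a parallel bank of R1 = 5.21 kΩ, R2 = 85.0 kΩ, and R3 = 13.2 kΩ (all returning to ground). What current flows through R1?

Equivalent of the parallel group: R_p = 3.578 kΩ.
V_A = 19.4 × 3.578/4.668 = 14.87 V.
Branch current I = V_A/R1 = 14.87/5.21 = 2.854 mA.

I ≈ 2.85 mA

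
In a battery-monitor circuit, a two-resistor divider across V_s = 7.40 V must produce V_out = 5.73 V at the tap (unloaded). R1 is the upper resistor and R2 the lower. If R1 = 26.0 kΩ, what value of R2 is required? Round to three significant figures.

V_out/V_s = R2/(R1+R2) = 0.7743.
Rearranging, R2 = R1·k/(1−k) = 26.0 × 3.431 = 89.21 kΩ.

R2 ≈ 89.2 kΩ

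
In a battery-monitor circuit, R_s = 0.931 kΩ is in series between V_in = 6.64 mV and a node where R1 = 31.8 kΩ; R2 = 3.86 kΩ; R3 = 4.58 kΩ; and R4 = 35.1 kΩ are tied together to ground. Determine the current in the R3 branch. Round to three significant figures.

I ≈ 0.966 µA

Equivalent of the parallel group: R_p = 1.861 kΩ.
V_A by voltage divider: V_A = 6.64 × 1.861/(0.931 + 1.861) = 4.426 mV.
I(R3) = V_A / R3 = 4.426/4.58 = 0.9663 µA.
(Check via current divider: I_total = 2.378 µA; share G_k/ΣG = 0.4063 → same result.)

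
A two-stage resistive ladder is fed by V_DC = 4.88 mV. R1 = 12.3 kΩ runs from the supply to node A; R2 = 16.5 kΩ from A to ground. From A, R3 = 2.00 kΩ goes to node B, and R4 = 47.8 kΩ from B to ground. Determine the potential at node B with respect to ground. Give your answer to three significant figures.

V_B ≈ 2.35 mV

Looking into the second stage from A: R3 + R4 = 49.80 kΩ appears in parallel with R2.
R2 ‖ (R3+R4) = 12.39 kΩ.
V_A = 4.88 × 12.39/(12.3 + 12.39) = 2.449 mV.
Then the unloaded second divider: V_B = V_A × R4/(R3+R4) = 2.449 × 0.9598 = 2.351 mV.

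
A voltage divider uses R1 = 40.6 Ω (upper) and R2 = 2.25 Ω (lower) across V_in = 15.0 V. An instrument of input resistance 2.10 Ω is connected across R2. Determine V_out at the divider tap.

V_out ≈ 0.391 V

First combine the lower leg with the load: R2 ‖ R_L = 1.086 Ω.
Then V_out = V_in · R2'/(R1 + R2') = 15.0 × 1.086/41.69 = 0.3909 V.
(Unloaded it would be 0.788 V; the load pulls it down.)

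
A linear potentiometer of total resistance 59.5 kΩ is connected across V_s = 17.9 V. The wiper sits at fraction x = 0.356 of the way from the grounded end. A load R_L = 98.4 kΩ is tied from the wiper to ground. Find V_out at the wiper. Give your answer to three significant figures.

V_out ≈ 5.60 V

Split the track: R_lower = x·R_p = 21.18 kΩ, R_upper = (1−x)·R_p = 38.32 kΩ.
(x·R_p) ‖ R_L = 17.43 kΩ.
Then V_out = V_s · 17.43/(38.32 + 17.43) = 5.597 V.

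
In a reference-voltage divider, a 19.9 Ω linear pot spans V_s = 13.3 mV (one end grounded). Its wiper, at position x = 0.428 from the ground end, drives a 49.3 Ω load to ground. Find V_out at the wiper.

Split the track: R_lower = x·R_p = 8.517 Ω, R_upper = (1−x)·R_p = 11.38 Ω.
Lower segment in parallel with the load: 8.517 ‖ 49.3 = 7.263 Ω.
Loaded-divider output: V_out = 13.3 × 0.3895 = 5.180 mV.

V_out ≈ 5.18 mV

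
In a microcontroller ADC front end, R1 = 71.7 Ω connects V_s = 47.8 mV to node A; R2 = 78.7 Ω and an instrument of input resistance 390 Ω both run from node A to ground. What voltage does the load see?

V_out ≈ 22.8 mV

R2 ‖ R_L = (78.7 × 390)/(78.7 + 390) = 65.49 Ω.
Now apply the divider: V_out = 47.8 × 0.4773 = 22.82 mV.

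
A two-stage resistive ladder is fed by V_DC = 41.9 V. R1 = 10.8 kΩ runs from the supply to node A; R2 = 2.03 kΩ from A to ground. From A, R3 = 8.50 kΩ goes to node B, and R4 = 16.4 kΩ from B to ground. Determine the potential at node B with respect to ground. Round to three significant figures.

Looking into the second stage from A: R3 + R4 = 24.90 kΩ appears in parallel with R2.
R2 ‖ (R3+R4) = 1.877 kΩ.
So V_A = 41.9 × 0.1481 = 6.204 V.
V_B = V_A × 0.6586 = 4.086 V.

V_B ≈ 4.09 V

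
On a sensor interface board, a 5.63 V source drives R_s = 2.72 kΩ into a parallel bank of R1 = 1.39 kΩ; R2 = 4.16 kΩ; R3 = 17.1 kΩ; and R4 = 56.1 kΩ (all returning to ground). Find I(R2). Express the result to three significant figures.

Parallel bank: R_p = 1/(1/1.39 + 1/4.16 + 1/17.1 + 1/56.1) = 0.9651 kΩ.
V_A = 5.63 × 0.9651/3.685 = 1.475 V.
I(R2) = V_A / R2 = 1.475/4.16 = 0.3544 mA.

I ≈ 0.354 mA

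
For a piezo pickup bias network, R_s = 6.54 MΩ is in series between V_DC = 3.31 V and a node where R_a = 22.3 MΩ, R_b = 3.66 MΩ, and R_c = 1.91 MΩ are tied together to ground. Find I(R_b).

Equivalent of the parallel group: R_p = 1.188 MΩ.
Node voltage V_A = V_DC · R_p/(R_s + R_p) = 3.31 × 0.1537 = 0.5089 V.
I(R_b) = V_A / R_b = 0.5089/3.66 = 0.1390 µA.
(Equivalently: I_total = 0.4283 µA, then current-divider fraction G_k/ΣG = 0.3246.)

I ≈ 0.139 µA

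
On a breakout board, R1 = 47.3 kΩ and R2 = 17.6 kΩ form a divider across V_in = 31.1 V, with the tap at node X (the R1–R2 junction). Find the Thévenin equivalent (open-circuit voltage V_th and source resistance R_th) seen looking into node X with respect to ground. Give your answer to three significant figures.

V_th ≈ 8.43 V, R_th ≈ 12.8 kΩ

Open-circuit (no load on X): V_th = V_in · R2/(R1 + R2) = 31.1 × 17.6/(47.30 + 17.6) = 8.434 V.
With V_in suppressed (replaced by a short), R_th = R1 ‖ R2 = (47.30 × 17.6)/(47.30 + 17.6) = 12.83 kΩ.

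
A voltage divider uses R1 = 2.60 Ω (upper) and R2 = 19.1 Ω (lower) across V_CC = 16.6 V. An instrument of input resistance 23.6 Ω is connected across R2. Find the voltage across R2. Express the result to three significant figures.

R2 ‖ R_L = (19.1 × 23.6)/(19.1 + 23.6) = 10.56 Ω.
Voltage divider with the loaded lower leg: V_out = 16.6 × 10.56/(2.60 + 10.56) = 16.6 × 0.8024 = 13.32 V.
(Unloaded it would be 14.6 V; the load pulls it down.)

V_out ≈ 13.3 V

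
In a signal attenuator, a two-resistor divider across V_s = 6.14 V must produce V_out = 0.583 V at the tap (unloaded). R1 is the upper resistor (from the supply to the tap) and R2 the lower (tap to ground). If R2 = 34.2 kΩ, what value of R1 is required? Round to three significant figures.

R1 ≈ 326 kΩ

The divider ratio is R2/(R1+R2) = 0.583/6.14 = 0.09495.
Rearranging, R1 = R2·(1−k)/k = 34.2 × 9.532 = 326.0 kΩ.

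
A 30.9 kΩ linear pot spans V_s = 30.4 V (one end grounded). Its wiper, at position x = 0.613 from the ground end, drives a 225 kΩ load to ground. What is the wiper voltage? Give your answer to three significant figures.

V_out ≈ 18.0 V

The pot divides into 11.96 kΩ above the wiper and 18.94 kΩ below.
Lower segment in parallel with the load: 18.94 ‖ 225 = 17.47 kΩ.
Then V_out = V_s · 17.47/(11.96 + 17.47) = 18.05 V.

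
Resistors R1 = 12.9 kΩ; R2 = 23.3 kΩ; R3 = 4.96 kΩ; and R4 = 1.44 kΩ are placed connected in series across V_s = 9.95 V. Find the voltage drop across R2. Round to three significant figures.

V ≈ 5.44 V

ΣR = 12.9 + 23.3 + 4.96 + 1.44 = 42.60 kΩ.
Voltage divider: V = V_s · (23.30 / 42.60) = 9.95 × 0.5469 = 5.442 V.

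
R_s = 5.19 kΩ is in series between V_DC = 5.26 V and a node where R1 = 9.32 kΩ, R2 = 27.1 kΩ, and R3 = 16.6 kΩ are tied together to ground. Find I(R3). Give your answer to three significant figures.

Equivalent of the parallel group: R_p = 4.891 kΩ.
V_A = 5.26 × 4.891/10.08 = 2.552 V.
Branch current I = V_A/R3 = 2.552/16.6 = 0.1537 mA.
(Check via current divider: I_total = 0.5217 mA; share G_k/ΣG = 0.2947 → same result.)

I ≈ 0.154 mA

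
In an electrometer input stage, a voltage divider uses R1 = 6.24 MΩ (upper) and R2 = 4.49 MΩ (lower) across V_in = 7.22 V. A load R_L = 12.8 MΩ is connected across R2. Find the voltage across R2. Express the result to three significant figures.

The load sits in parallel with R2, giving an effective lower resistance R2' = R2·R_L/(R2+R_L) = 3.324 MΩ.
Now apply the divider: V_out = 7.22 × 0.3476 = 2.509 V.
(Unloaded it would be 3.02 V; the load pulls it down.)

V_out ≈ 2.51 V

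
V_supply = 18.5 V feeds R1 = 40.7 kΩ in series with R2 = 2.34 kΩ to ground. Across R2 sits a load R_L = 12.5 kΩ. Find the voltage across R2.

R2 ‖ R_L = (2.34 × 12.5)/(2.34 + 12.5) = 1.971 kΩ.
Now apply the divider: V_out = 18.5 × 0.04619 = 0.8545 V.

V_out ≈ 0.855 V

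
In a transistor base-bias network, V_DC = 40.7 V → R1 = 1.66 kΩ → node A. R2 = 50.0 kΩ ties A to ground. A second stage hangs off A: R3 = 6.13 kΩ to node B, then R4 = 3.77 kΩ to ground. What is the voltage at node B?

Node A sees R2 in parallel with the series input of stage 2, R3 + R4 = 9.900 kΩ.
R2 ‖ (R3+R4) = 8.264 kΩ.
So V_A = 40.7 × 0.8327 = 33.89 V.
V_B = V_A × 0.3808 = 12.91 V.

V_B ≈ 12.9 V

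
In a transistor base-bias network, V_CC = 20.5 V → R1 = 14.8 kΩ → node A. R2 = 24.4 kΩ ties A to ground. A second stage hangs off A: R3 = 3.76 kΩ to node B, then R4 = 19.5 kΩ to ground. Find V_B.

Node A sees R2 in parallel with the series input of stage 2, R3 + R4 = 23.26 kΩ.
R2 ‖ (R3+R4) = 11.91 kΩ.
So V_A = 20.5 × 0.4459 = 9.140 V.
Stage 2 is unloaded, so V_B = V_A · R4/(R3+R4) = 9.140 × 19.5/23.26 = 7.663 V.

V_B ≈ 7.66 V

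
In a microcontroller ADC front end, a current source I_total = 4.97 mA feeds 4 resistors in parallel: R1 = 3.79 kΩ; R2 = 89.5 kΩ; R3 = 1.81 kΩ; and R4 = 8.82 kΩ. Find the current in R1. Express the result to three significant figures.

I ≈ 1.39 mA

Total conductance ΣG = 1/3.79 + 1/89.5 + 1/1.81 + 1/8.82 = 0.9409 (units of 1/kΩ).
Current divider: I(R1) = I_total · G_k/ΣG = 4.97 × (0.2639/0.9409) = 4.97 × 0.2804 = 1.394 mA.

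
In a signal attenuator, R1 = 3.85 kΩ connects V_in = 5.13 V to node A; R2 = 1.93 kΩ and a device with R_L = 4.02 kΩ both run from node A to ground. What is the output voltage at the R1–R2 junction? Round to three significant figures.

The load sits in parallel with R2, giving an effective lower resistance R2' = R2·R_L/(R2+R_L) = 1.304 kΩ.
Voltage divider with the loaded lower leg: V_out = 5.13 × 1.304/(3.85 + 1.304) = 5.13 × 0.2530 = 1.298 V.
(Unloaded it would be 1.71 V; the load pulls it down.)

V_out ≈ 1.30 V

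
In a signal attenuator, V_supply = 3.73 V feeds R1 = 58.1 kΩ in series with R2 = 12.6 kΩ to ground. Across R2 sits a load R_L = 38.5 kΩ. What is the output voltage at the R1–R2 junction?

The load sits in parallel with R2, giving an effective lower resistance R2' = R2·R_L/(R2+R_L) = 9.493 kΩ.
Now apply the divider: V_out = 3.73 × 0.1404 = 0.5239 V.

V_out ≈ 0.524 V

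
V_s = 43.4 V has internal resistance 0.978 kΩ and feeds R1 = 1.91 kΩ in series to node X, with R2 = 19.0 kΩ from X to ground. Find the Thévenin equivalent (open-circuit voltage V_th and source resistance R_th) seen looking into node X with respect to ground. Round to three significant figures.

V_th ≈ 37.7 V, R_th ≈ 2.51 kΩ

R1' = 0.978 + 1.91 = 2.888 kΩ (source resistance + R1).
V_th is the unloaded tap voltage: V_s · R2/(R1'+R2) = 43.4 × 0.8681 = 37.67 V.
Looking into X with the source shorted: R_th = R1'·R2/(R1'+R2) = 2.888 × 19.0/21.89 = 2.507 kΩ.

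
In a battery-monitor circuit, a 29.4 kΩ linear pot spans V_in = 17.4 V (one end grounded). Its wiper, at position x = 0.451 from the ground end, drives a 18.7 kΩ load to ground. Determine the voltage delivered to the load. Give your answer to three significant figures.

V_out ≈ 5.65 V

Lower segment x·R_p = 13.26 kΩ; upper segment (1−x)·R_p = 16.14 kΩ.
Lower segment in parallel with the load: 13.26 ‖ 18.7 = 7.758 kΩ.
Loaded-divider output: V_out = 17.4 × 0.3246 = 5.649 V.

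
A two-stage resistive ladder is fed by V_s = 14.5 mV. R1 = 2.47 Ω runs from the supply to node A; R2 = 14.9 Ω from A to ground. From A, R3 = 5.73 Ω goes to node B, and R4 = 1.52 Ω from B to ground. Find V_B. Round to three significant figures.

V_B ≈ 2.02 mV

The second stage (R3 + R4 = 7.250 Ω) loads node A in parallel with R2.
Effective lower resistance at A: R2 ‖ 7.250 = 4.877 Ω.
So V_A = 14.5 × 0.6638 = 9.625 mV.
Then the unloaded second divider: V_B = V_A × R4/(R3+R4) = 9.625 × 0.2097 = 2.018 mV.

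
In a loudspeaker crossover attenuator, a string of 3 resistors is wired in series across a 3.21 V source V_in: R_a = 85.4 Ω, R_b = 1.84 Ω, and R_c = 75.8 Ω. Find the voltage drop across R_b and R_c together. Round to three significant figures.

V ≈ 1.53 V

Series total: ΣR = 85.4 + 1.84 + 75.8 = 163.0 Ω.
R_{R_b..R_c} = 1.84 + 75.8 = 77.64 Ω.
V = V_in · R/ΣR = 3.21 × 0.4762 = 1.529 V.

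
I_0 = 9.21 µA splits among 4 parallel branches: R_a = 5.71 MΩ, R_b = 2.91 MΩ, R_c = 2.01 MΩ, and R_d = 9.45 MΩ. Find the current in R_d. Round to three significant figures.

I ≈ 0.869 µA

Total conductance ΣG = 1/5.71 + 1/2.91 + 1/2.01 + 1/9.45 = 1.122 (units of 1/MΩ).
R_d takes the fraction G_k/ΣG = 0.1058/1.122 = 0.09430, so I = 9.21 × 0.09430 = 0.8685 µA.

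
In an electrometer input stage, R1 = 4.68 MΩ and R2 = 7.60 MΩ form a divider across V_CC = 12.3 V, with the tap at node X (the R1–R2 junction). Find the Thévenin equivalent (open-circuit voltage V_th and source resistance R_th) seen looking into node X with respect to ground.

V_th ≈ 7.61 V, R_th ≈ 2.90 MΩ

With X open, the divider is unloaded: V_th = 12.3 × 7.60/12.28 = 7.612 V.
Looking into X with the source shorted: R_th = R1·R2/(R1+R2) = 4.680 × 7.60/12.28 = 2.896 MΩ.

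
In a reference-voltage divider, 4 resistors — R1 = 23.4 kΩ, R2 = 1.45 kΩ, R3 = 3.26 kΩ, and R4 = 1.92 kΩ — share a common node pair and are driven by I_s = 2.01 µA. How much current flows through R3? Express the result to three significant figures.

I ≈ 0.395 µA

ΣG = 1/23.4 + 1/1.45 + 1/3.26 + 1/1.92 = 1.560.
By the current-divider rule, I = I_s · G_k/ΣG = 2.01 × 0.1966 = 0.3952 µA.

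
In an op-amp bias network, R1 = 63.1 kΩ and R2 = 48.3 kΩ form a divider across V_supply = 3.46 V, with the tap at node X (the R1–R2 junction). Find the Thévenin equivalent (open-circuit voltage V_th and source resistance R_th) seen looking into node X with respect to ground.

V_th is the unloaded tap voltage: V_supply · R2/(R1+R2) = 3.46 × 0.4336 = 1.500 V.
Looking into X with the source shorted: R_th = R1·R2/(R1+R2) = 63.10 × 48.3/111.4 = 27.36 kΩ.

V_th ≈ 1.50 V, R_th ≈ 27.4 kΩ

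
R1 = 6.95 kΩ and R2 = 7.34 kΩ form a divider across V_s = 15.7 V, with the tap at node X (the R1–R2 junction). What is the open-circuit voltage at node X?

With X open, the divider is unloaded: V_th = 15.7 × 7.34/14.29 = 8.064 V.

V_th ≈ 8.06 V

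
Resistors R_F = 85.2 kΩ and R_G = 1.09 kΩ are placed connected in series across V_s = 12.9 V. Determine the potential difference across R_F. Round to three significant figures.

Series total: ΣR = 85.2 + 1.09 = 86.29 kΩ.
By the voltage-divider rule, V = 12.9 × 85.20/86.29 = 12.74 V.

V ≈ 12.7 V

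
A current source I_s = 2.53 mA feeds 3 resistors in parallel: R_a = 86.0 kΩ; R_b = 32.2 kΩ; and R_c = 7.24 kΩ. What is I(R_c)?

Total conductance ΣG = 1/86.0 + 1/32.2 + 1/7.24 = 0.1808 (units of 1/kΩ).
Current divider: I(R_c) = I_s · G_k/ΣG = 2.53 × (0.1381/0.1808) = 2.53 × 0.7639 = 1.933 mA.

I ≈ 1.93 mA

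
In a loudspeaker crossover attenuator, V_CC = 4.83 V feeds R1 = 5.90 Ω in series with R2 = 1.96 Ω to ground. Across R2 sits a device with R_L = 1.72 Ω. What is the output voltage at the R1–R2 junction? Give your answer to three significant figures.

V_out ≈ 0.649 V

First combine the lower leg with the load: R2 ‖ R_L = 0.9161 Ω.
Voltage divider with the loaded lower leg: V_out = 4.83 × 0.9161/(5.90 + 0.9161) = 4.83 × 0.1344 = 0.6492 V.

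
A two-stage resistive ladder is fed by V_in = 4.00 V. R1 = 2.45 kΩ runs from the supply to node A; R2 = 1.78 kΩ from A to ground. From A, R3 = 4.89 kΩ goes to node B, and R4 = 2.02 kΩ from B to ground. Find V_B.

V_B ≈ 0.428 V

Node A sees R2 in parallel with the series input of stage 2, R3 + R4 = 6.910 kΩ.
R2 ‖ (R3+R4) = 1.415 kΩ.
So V_A = 4.00 × 0.3662 = 1.465 V.
Stage 2 is unloaded, so V_B = V_A · R4/(R3+R4) = 1.465 × 2.02/6.910 = 0.4282 V.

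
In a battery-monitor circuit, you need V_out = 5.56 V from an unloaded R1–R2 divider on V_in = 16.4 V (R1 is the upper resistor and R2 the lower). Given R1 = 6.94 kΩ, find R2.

R2 ≈ 3.56 kΩ

The divider ratio is R2/(R1+R2) = 5.56/16.4 = 0.3390.
R2 = R1 · 0.3390/(1 − 0.3390) = 3.560 kΩ.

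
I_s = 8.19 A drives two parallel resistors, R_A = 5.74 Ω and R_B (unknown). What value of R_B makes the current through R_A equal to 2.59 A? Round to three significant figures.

R_B ≈ 2.65 Ω

In a two-way split, I_A/I_s = R_B/(R_A + R_B).
With f = 0.3162, R_B = R_A · f/(1−f) = 5.74 × 0.4625 = 2.655 Ω.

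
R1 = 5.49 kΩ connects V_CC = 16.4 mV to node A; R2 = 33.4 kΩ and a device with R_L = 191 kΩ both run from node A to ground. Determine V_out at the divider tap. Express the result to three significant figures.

V_out ≈ 13.7 mV

The load sits in parallel with R2, giving an effective lower resistance R2' = R2·R_L/(R2+R_L) = 28.43 kΩ.
Then V_out = V_CC · R2'/(R1 + R2') = 16.4 × 28.43/33.92 = 13.75 mV.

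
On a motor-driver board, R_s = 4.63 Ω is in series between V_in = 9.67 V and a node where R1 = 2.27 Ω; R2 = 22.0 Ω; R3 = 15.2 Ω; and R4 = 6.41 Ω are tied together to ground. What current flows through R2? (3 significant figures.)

I ≈ 0.103 A

Equivalent of the parallel group: R_p = 1.413 Ω.
V_A by voltage divider: V_A = 9.67 × 1.413/(4.63 + 1.413) = 2.261 V.
I(R2) = V_A / R2 = 2.261/22.0 = 0.1028 A.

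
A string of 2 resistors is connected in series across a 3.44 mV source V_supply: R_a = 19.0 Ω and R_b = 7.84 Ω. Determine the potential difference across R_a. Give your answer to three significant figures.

ΣR = 19.0 + 7.84 = 26.84 Ω.
Voltage divider: V = V_supply · (19.00 / 26.84) = 3.44 × 0.7079 = 2.435 mV.

V ≈ 2.44 mV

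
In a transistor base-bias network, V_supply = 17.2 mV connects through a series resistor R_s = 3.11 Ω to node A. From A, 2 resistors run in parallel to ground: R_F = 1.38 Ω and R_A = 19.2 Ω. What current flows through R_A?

Equivalent of the parallel group: R_p = 1.287 Ω.
Node voltage V_A = V_supply · R_p/(R_s + R_p) = 17.2 × 0.2928 = 5.036 mV.
I(R_A) = V_A / R_A = 5.036/19.2 = 0.2623 mA.

I ≈ 0.262 mA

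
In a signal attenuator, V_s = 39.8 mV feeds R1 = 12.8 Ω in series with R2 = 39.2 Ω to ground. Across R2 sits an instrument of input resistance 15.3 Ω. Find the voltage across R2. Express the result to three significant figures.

The load sits in parallel with R2, giving an effective lower resistance R2' = R2·R_L/(R2+R_L) = 11.00 Ω.
Then V_out = V_s · R2'/(R1 + R2') = 39.8 × 11.00/23.80 = 18.40 mV.

V_out ≈ 18.4 mV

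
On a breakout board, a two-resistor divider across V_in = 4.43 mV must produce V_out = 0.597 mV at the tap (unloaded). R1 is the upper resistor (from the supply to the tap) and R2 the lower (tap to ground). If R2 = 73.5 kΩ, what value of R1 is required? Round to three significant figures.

R1 ≈ 472 kΩ

V_out/V_in = R2/(R1+R2) = 0.1348.
R1 = R2·(1/k − 1) = 73.5 × 6.420 = 471.9 kΩ.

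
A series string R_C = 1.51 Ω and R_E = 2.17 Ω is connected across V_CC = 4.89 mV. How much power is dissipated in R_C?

P ≈ 2.67 µW

The common current is I = 4.89/3.680 = 1.329 mA.
P(R_C) = I²·R_C = (1.329)² × 1.51 = 2.666 µW.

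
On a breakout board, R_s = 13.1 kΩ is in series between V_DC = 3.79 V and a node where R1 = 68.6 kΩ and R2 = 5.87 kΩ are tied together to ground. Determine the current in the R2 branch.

I ≈ 0.189 mA

Equivalent of the parallel group: R_p = 5.407 kΩ.
V_A by voltage divider: V_A = 3.79 × 5.407/(13.1 + 5.407) = 1.107 V.
I(R2) = V_A / R2 = 1.107/5.87 = 0.1886 mA.
(Check via current divider: I_total = 0.2048 mA; share G_k/ΣG = 0.9212 → same result.)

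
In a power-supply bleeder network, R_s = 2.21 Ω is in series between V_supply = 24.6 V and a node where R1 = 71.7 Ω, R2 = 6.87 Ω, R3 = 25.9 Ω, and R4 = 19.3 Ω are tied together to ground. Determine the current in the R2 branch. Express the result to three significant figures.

Parallel bank: R_p = 1/(1/71.7 + 1/6.87 + 1/25.9 + 1/19.3) = 4.001 Ω.
V_A by voltage divider: V_A = 24.6 × 4.001/(2.21 + 4.001) = 15.85 V.
I(R2) = V_A / R2 = 15.85/6.87 = 2.307 A.

I ≈ 2.31 A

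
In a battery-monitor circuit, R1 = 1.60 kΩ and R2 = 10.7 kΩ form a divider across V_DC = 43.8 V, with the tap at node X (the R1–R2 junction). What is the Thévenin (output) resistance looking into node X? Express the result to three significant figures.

R_th ≈ 1.39 kΩ

Zeroing V_DC shorts the top of R1 to ground, so R_th = R1 ‖ R2 = 1.392 kΩ.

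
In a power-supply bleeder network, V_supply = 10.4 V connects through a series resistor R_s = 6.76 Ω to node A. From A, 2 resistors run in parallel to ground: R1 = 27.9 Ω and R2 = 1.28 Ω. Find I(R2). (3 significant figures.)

Parallel bank: R_p = 1/(1/27.9 + 1/1.28) = 1.224 Ω.
V_A by voltage divider: V_A = 10.4 × 1.224/(6.76 + 1.224) = 1.594 V.
I(R2) = V_A / R2 = 1.594/1.28 = 1.245 A.

I ≈ 1.25 A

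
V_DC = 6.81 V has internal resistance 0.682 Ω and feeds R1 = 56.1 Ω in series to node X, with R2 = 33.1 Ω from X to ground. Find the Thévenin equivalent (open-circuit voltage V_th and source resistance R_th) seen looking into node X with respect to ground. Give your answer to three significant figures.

R1' = 0.682 + 56.1 = 56.78 Ω (source resistance + R1).
V_th is the unloaded tap voltage: V_DC · R2/(R1'+R2) = 6.81 × 0.3683 = 2.508 V.
With V_DC suppressed (replaced by a short), R_th = R1' ‖ R2 = (56.78 × 33.1)/(56.78 + 33.1) = 20.91 Ω.

V_th ≈ 2.51 V, R_th ≈ 20.9 Ω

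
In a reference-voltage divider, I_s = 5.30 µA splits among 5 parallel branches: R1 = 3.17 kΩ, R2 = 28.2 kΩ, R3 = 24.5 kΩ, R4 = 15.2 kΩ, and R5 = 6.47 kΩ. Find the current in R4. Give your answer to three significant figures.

I ≈ 0.570 µA

Conductances: ΣG = 1/3.17 + 1/28.2 + 1/24.5 + 1/15.2 + 1/6.47 = 0.6121 (1/kΩ).
R4 takes the fraction G_k/ΣG = 0.06579/0.6121 = 0.1075, so I = 5.30 × 0.1075 = 0.5697 µA.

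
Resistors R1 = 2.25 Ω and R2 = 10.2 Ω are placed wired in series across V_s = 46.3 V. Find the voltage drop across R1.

V ≈ 8.37 V

Series total: ΣR = 2.25 + 10.2 = 12.45 Ω.
By the voltage-divider rule, V = 46.3 × 2.250/12.45 = 8.367 V.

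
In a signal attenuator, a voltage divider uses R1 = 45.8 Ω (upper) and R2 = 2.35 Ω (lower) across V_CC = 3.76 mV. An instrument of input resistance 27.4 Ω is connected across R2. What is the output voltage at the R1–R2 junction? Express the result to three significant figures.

R2 ‖ R_L = (2.35 × 27.4)/(2.35 + 27.4) = 2.164 Ω.
Voltage divider with the loaded lower leg: V_out = 3.76 × 2.164/(45.8 + 2.164) = 3.76 × 0.04512 = 0.1697 mV.

V_out ≈ 0.170 mV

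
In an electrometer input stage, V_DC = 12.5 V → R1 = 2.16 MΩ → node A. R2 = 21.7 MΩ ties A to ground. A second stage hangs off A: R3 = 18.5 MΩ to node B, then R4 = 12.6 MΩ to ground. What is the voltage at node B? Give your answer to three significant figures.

V_B ≈ 4.33 V

The second stage (R3 + R4 = 31.10 MΩ) loads node A in parallel with R2.
R2 ‖ (R3+R4) = 12.78 MΩ.
First divider: V_A = V_DC · 12.78/(2.16 + 12.78) = 10.69 V.
Stage 2 is unloaded, so V_B = V_A · R4/(R3+R4) = 10.69 × 12.6/31.10 = 4.332 V.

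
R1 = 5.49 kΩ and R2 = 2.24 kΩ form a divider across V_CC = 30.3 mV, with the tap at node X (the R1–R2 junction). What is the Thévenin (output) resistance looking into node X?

Zeroing V_CC shorts the top of R1 to ground, so R_th = R1 ‖ R2 = 1.591 kΩ.

R_th ≈ 1.59 kΩ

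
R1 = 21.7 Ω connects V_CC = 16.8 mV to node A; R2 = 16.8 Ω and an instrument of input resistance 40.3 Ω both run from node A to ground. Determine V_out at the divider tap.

First combine the lower leg with the load: R2 ‖ R_L = 11.86 Ω.
Voltage divider with the loaded lower leg: V_out = 16.8 × 11.86/(21.7 + 11.86) = 16.8 × 0.3533 = 5.936 mV.
(Unloaded it would be 7.33 mV; the load pulls it down.)

V_out ≈ 5.94 mV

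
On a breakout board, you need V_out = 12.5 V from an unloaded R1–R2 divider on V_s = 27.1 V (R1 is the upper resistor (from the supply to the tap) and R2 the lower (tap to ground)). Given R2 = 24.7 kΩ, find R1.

Required fraction k = V_out/V_s = 0.4613.
So R1 = R2 · (V_s/V_out − 1) = 24.7 × (27.1/12.5 − 1) = 24.7 × 1.168 = 28.85 kΩ.

R1 ≈ 28.8 kΩ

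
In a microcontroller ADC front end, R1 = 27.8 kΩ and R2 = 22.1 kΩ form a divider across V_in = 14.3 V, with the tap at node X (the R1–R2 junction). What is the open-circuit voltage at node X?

V_th ≈ 6.33 V

Open-circuit (no load on X): V_th = V_in · R2/(R1 + R2) = 14.3 × 22.1/(27.80 + 22.1) = 6.333 V.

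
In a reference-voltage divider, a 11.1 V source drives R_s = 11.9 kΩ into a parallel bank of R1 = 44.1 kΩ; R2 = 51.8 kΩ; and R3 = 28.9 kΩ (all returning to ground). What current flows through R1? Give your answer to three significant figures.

I ≈ 0.132 mA

Equivalent of the parallel group: R_p = 13.06 kΩ.
V_A = 11.1 × 13.06/24.96 = 5.807 V.
I(R1) = V_A / R1 = 5.807/44.1 = 0.1317 mA.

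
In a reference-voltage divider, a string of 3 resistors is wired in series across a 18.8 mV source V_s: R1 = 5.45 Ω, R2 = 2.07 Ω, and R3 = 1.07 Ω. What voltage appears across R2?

Total series resistance ΣR = 5.45 + 2.07 + 1.07 = 8.590 Ω.
Voltage divider: V = V_s · (2.070 / 8.590) = 18.8 × 0.2410 = 4.530 mV.

V ≈ 4.53 mV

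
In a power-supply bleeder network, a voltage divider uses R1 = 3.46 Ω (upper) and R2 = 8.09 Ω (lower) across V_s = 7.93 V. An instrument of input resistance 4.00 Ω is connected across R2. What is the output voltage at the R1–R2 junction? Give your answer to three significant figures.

R2 ‖ R_L = (8.09 × 4.00)/(8.09 + 4.00) = 2.677 Ω.
Voltage divider with the loaded lower leg: V_out = 7.93 × 2.677/(3.46 + 2.677) = 7.93 × 0.4362 = 3.459 V.
(Unloaded it would be 5.55 V; the load pulls it down.)

V_out ≈ 3.46 V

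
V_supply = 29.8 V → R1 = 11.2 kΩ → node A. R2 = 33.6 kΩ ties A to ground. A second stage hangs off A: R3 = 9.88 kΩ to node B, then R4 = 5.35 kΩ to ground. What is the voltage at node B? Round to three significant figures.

Node A sees R2 in parallel with the series input of stage 2, R3 + R4 = 15.23 kΩ.
Effective lower resistance at A: R2 ‖ 15.23 = 10.48 kΩ.
So V_A = 29.8 × 0.4834 = 14.41 V.
Stage 2 is unloaded, so V_B = V_A · R4/(R3+R4) = 14.41 × 5.35/15.23 = 5.060 V.

V_B ≈ 5.06 V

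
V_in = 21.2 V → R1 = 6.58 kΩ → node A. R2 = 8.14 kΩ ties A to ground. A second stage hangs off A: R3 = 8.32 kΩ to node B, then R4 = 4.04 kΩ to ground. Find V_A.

Looking into the second stage from A: R3 + R4 = 12.36 kΩ appears in parallel with R2.
Effective lower resistance at A: R2 ‖ 12.36 = 4.908 kΩ.
V_A = 21.2 × 4.908/(6.58 + 4.908) = 9.057 V.

V_A ≈ 9.06 V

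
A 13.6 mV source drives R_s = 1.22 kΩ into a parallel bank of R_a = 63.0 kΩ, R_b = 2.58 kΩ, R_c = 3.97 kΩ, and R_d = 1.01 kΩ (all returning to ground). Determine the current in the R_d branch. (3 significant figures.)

Parallel bank: R_p = 1/(1/63.0 + 1/2.58 + 1/3.97 + 1/1.01) = 0.6077 kΩ.
Node voltage V_A = V_CC · R_p/(R_s + R_p) = 13.6 × 0.3325 = 4.522 mV.
I(R_d) = V_A / R_d = 4.522/1.01 = 4.477 µA.
(Check via current divider: I_total = 7.441 µA; share G_k/ΣG = 0.6017 → same result.)

I ≈ 4.48 µA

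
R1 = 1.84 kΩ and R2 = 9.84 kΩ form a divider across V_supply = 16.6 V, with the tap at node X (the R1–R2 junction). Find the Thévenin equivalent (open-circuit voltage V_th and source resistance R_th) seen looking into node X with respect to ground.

V_th ≈ 14.0 V, R_th ≈ 1.55 kΩ

Open-circuit (no load on X): V_th = V_supply · R2/(R1 + R2) = 16.6 × 9.84/(1.840 + 9.84) = 13.98 V.
Looking into X with the source shorted: R_th = R1·R2/(R1+R2) = 1.840 × 9.84/11.68 = 1.550 kΩ.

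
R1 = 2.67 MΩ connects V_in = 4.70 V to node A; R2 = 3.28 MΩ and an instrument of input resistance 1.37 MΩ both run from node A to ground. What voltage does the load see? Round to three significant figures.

The load sits in parallel with R2, giving an effective lower resistance R2' = R2·R_L/(R2+R_L) = 0.9664 MΩ.
Then V_out = V_in · R2'/(R1 + R2') = 4.70 × 0.9664/3.636 = 1.249 V.
(Unloaded it would be 2.59 V; the load pulls it down.)

V_out ≈ 1.25 V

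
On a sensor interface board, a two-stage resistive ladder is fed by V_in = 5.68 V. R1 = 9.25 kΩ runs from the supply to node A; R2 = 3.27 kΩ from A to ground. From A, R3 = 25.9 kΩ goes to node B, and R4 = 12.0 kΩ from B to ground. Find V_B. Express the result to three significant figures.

Node A sees R2 in parallel with the series input of stage 2, R3 + R4 = 37.90 kΩ.
Effective lower resistance at A: R2 ‖ 37.90 = 3.010 kΩ.
So V_A = 5.68 × 0.2455 = 1.395 V.
Then the unloaded second divider: V_B = V_A × R4/(R3+R4) = 1.395 × 0.3166 = 0.4416 V.

V_B ≈ 0.442 V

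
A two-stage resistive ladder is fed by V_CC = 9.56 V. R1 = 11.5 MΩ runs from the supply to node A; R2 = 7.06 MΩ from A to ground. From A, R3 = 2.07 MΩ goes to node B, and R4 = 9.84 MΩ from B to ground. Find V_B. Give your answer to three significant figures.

V_B ≈ 2.20 V

The second stage (R3 + R4 = 11.91 MΩ) loads node A in parallel with R2.
R2 ‖ (R3+R4) = 4.433 MΩ.
So V_A = 9.56 × 0.2782 = 2.660 V.
Then the unloaded second divider: V_B = V_A × R4/(R3+R4) = 2.660 × 0.8262 = 2.197 V.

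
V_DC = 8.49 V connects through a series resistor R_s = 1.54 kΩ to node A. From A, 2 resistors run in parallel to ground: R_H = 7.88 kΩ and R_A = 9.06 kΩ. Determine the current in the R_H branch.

I ≈ 0.789 mA

Parallel bank: R_p = 1/(1/7.88 + 1/9.06) = 4.214 kΩ.
V_A = 8.49 × 4.214/5.754 = 6.218 V.
I(R_H) = V_A / R_H = 6.218/7.88 = 0.7891 mA.
(Equivalently: I_total = 1.475 mA, then current-divider fraction G_k/ΣG = 0.5348.)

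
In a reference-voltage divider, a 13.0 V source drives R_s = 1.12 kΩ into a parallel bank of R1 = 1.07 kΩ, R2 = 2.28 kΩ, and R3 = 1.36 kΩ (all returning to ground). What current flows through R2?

I ≈ 1.70 mA

Equivalent of the parallel group: R_p = 0.4743 kΩ.
Node voltage V_A = V_in · R_p/(R_s + R_p) = 13.0 × 0.2975 = 3.867 V.
Branch current I = V_A/R2 = 3.867/2.28 = 1.696 mA.
(Equivalently: I_total = 8.154 mA, then current-divider fraction G_k/ΣG = 0.2080.)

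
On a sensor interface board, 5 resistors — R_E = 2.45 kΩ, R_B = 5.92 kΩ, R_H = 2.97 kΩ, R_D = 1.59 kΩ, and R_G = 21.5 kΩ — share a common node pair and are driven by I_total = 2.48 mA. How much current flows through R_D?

ΣG = 1/2.45 + 1/5.92 + 1/2.97 + 1/1.59 + 1/21.5 = 1.589.
Current divider: I(R_D) = I_total · G_k/ΣG = 2.48 × (0.6289/1.589) = 2.48 × 0.3957 = 0.9815 mA.

I ≈ 0.981 mA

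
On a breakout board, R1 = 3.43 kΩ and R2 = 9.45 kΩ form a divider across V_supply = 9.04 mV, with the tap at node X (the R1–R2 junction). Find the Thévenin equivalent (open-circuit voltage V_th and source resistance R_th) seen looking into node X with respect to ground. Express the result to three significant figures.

V_th is the unloaded tap voltage: V_supply · R2/(R1+R2) = 9.04 × 0.7337 = 6.633 mV.
Looking into X with the source shorted: R_th = R1·R2/(R1+R2) = 3.430 × 9.45/12.88 = 2.517 kΩ.

V_th ≈ 6.63 mV, R_th ≈ 2.52 kΩ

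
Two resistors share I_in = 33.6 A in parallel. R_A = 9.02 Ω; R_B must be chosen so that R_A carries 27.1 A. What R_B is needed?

In a two-way split, I_A/I_in = R_B/(R_A + R_B).
With f = 0.8065, R_B = R_A · f/(1−f) = 9.02 × 4.169 = 37.61 Ω.

R_B ≈ 37.6 Ω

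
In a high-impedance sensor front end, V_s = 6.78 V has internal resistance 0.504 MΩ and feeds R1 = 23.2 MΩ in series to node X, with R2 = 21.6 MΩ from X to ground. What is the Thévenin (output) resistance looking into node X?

R1' = 0.504 + 23.2 = 23.70 MΩ (source resistance + R1).
Looking into X with the source shorted: R_th = R1'·R2/(R1'+R2) = 23.70 × 21.6/45.30 = 11.30 MΩ.

R_th ≈ 11.3 MΩ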